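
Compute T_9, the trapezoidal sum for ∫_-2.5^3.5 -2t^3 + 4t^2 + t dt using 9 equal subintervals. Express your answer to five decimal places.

Δt = (3.5 − (-2.5))/9 = 2/3.
f(-2.5) = 53.75, f(-11/6) = 2585/108, f(-7/6) = 805/108, f(-0.5) = 0.75, f(1/6) = 29/108, f(5/6) = 265/108, f(1.5) = 3.75, f(13/6) = 65/108, f(17/6) = -1139/108, f(3.5) = -33.25.
T_9 = (Δt/2)·[f(t_0) + 2f(t_1) + ... + 2f(t_{8}) + f(t_9)].
Sum ≈ 25.94444.

25.94444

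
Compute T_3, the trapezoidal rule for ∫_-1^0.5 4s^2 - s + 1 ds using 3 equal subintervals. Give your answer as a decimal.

Δs = (0.5 − (-1))/3 = 0.5.
f(-1) = 6, f(-0.5) = 2.5, f(0) = 1, f(0.5) = 1.5.
T_3 = (Δs/2)·[f(s_0) + 2f(s_1) + 2f(s_2) + f(s_3)].
Sum = 3.625.

3.625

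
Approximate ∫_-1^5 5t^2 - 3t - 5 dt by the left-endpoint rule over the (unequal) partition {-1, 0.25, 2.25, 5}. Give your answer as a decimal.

30.171875

Subinterval widths: 1.25, 2, 2.75.
Left endpoints: -1, 0.25, 2.25.
f(-1) = 3, f(0.25) = -5.4375, f(2.25) = 13.5625.
Sum = Σ Δt_i · f(t_i).
Sum = 30.171875.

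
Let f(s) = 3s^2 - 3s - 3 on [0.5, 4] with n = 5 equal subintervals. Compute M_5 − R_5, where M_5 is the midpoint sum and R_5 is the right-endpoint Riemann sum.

M_5 = 29.32125.
R_5 = 43.47.
M_5 − R_5 = -14.14875.

-14.14875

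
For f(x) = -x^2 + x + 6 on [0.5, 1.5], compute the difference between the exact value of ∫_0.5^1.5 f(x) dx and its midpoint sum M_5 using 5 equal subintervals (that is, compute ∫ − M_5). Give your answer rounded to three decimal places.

-0.003

Exact integral: ∫_0.5^1.5 f(x) dx ≈ 5.91667.
M_5 = 5.92.
Error ≈ 5.91667 − 5.92 ≈ -0.003.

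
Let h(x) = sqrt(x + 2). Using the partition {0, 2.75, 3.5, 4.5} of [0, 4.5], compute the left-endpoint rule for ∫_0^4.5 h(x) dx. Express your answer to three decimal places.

7.869

Subinterval widths: 2.75, 0.75, 1.
Left endpoints: 0, 2.75, 3.5.
h(0) ≈ 1.414, h(2.75) ≈ 2.179, h(3.5) ≈ 2.345.
Sum = Σ Δx_i · h(x_i).
Sum ≈ 7.869.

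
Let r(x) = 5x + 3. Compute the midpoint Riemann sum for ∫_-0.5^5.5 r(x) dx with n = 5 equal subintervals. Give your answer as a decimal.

93

Δx = (5.5 − (-0.5))/5 = 1.2.
Midpoints: 0.1, 1.3, 2.5, 3.7, 4.9.
r(0.1) = 3.5, r(1.3) = 9.5, r(2.5) = 15.5, r(3.7) = 21.5, r(4.9) = 27.5.
Sum = Δx · [r(0.1) + r(1.3) + r(2.5) + r(3.7) + r(4.9)].
Sum = 93.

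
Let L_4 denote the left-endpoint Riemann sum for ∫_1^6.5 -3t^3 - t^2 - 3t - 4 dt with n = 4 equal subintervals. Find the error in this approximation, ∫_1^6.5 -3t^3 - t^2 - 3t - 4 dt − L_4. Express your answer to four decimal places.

Exact integral: ∫_1^6.5 f(t) dt ≈ -1513.130208.
L_4 ≈ -969.299805.
Error ≈ -1513.130208 − (-969.299805) ≈ -543.8304.

-543.8304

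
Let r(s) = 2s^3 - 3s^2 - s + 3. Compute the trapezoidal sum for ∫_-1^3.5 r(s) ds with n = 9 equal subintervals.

39.375

Δs = (3.5 − (-1))/9 = 0.5.
r(-1) = -1, r(-0.5) = 2.5, r(0) = 3, r(0.5) = 2, r(1) = 1, r(1.5) = 1.5, r(2) = 5, r(2.5) = 13, r(3) = 27, r(3.5) = 48.5.
T_9 = (Δs/2)·[r(s_0) + 2r(s_1) + ... + 2r(s_{8}) + r(s_9)].
Sum = 39.375.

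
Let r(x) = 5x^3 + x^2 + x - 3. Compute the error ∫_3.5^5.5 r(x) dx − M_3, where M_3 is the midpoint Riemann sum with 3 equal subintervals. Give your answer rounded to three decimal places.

5.074

Exact integral: ∫_3.5^5.5 r(x) dx ≈ 1000.41667.
M_3 ≈ 995.34259.
Error ≈ 1000.41667 − 995.34259 ≈ 5.074.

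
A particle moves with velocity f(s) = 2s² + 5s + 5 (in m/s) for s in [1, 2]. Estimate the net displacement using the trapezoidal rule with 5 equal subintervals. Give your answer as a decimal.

17.18

Δs = (2 − 1)/5 = 0.2.
f(1) = 12, f(1.2) = 13.88, f(1.4) = 15.92, f(1.6) = 18.12, f(1.8) = 20.48, f(2) = 23.
T_5 = (Δs/2)·[f(s_0) + 2f(s_1) + ... + 2f(s_{4}) + f(s_5)].
Sum = 17.18.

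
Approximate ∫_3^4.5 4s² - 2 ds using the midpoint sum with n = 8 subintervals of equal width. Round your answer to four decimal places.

Δs = (4.5 − 3)/8 = 0.1875.
Midpoints: 3.09375, 3.28125, 3.46875, 3.65625, 3.84375, 4.03125, 4.21875, 4.40625.
f(3.09375) = 36.28515625, f(3.28125) = 41.06640625, f(3.46875) = 46.12890625, f(3.65625) = 51.47265625, f(3.84375) = 57.09765625, f(4.03125) = 63.00390625, f(4.21875) = 69.19140625, f(4.40625) = 75.66015625.
Sum = Δs · [f(3.09375) + f(3.28125) + f(3.46875) + ...].
Sum ≈ 82.4824.

82.4824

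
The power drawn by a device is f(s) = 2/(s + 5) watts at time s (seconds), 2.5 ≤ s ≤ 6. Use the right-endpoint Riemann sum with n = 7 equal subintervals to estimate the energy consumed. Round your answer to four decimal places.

Δs = (6 − 2.5)/7 = 0.5.
Right endpoints: 3, 3.5, 4, 4.5, 5, 5.5, 6.
f(3) = 0.25, f(3.5) = 4/17, f(4) = 2/9, f(4.5) = 4/19, f(5) = 0.2, f(5.5) = 4/21, f(6) = 2/11.
Sum = Δs · [f(3) + f(3.5) + f(4) + ...].
Sum ≈ 0.7452.

0.7452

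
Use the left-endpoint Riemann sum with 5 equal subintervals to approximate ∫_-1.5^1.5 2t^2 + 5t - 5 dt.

-14.64

Δt = (1.5 − (-1.5))/5 = 0.6.
Left endpoints: -1.5, -0.9, -0.3, 0.3, 0.9.
f(-1.5) = -8, f(-0.9) = -7.88, f(-0.3) = -6.32, f(0.3) = -3.32, f(0.9) = 1.12.
Sum = Δt · [f(-1.5) + f(-0.9) + f(-0.3) + f(0.3) + f(0.9)].
Sum = -14.64.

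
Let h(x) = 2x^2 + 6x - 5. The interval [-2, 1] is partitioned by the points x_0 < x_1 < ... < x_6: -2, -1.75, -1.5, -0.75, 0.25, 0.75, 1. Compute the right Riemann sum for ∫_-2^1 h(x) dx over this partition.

-13.3125

Subinterval widths: 0.25, 0.25, 0.75, 1, 0.5, 0.25.
Right endpoints: -1.75, -1.5, -0.75, 0.25, 0.75, 1.
h(-1.75) = -9.375, h(-1.5) = -9.5, h(-0.75) = -8.375, h(0.25) = -3.375, h(0.75) = 0.625, h(1) = 3.
Sum = Σ Δx_i · h(x_i).
Sum = -13.3125.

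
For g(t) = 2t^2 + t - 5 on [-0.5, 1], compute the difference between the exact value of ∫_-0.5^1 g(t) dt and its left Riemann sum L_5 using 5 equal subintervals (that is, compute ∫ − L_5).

Exact integral: ∫_-0.5^1 g(t) dt = -6.375.
L_5 = -6.78.
Error = -6.375 − (-6.78) = 0.405.

0.405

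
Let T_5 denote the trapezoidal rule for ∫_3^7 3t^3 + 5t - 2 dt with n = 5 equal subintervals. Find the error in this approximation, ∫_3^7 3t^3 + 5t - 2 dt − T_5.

Exact integral: ∫_3^7 f(t) dt = 1832.
T_5 = 1851.2.
Error = 1832 − 1851.2 = -19.2.

-19.2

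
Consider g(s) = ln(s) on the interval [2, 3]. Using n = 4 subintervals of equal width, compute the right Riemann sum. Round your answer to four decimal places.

0.9594

Δs = (3 − 2)/4 = 0.25.
Right endpoints: 2.25, 2.5, 2.75, 3.
g(2.25) ≈ 0.8109, g(2.5) ≈ 0.9163, g(2.75) ≈ 1.0116, g(3) ≈ 1.0986.
Sum = Δs · [g(2.25) + g(2.5) + g(2.75) + g(3)].
Sum ≈ 0.9594.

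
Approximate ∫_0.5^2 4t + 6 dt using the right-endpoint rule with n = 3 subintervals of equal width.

18

Δt = (2 − 0.5)/3 = 0.5.
Right endpoints: 1, 1.5, 2.
f(1) = 10, f(1.5) = 12, f(2) = 14.
Sum = Δt · [f(1) + f(1.5) + f(2)].
Sum = 18.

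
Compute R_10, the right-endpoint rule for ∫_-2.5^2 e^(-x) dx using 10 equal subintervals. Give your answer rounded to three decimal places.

9.539

Δx = (2 − (-2.5))/10 = 0.45.
Right endpoints: -2.05, -1.6, -1.15, -0.7, -0.25, 0.2, 0.65, 1.1, 1.55, 2.
f(-2.05) ≈ 7.768, f(-1.6) ≈ 4.953, f(-1.15) ≈ 3.158, f(-0.7) ≈ 2.014, f(-0.25) ≈ 1.284, f(0.2) ≈ 0.819, f(0.65) ≈ 0.522, f(1.1) ≈ 0.333, f(1.55) ≈ 0.212, f(2) ≈ 0.135.
Sum = Δx · [f(-2.05) + f(-1.6) + f(-1.15) + ...].
Sum ≈ 9.539.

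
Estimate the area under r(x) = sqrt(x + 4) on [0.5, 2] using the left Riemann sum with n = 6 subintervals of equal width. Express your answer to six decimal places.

3.392812

Δx = (2 − 0.5)/6 = 0.25.
Left endpoints: 0.5, 0.75, 1, 1.25, 1.5, 1.75.
r(0.5) ≈ 2.121320, r(0.75) ≈ 2.179449, r(1) ≈ 2.236068, r(1.25) ≈ 2.291288, r(1.5) ≈ 2.345208, r(1.75) ≈ 2.397916.
Sum = Δx · [r(0.5) + r(0.75) + r(1) + ...].
Sum ≈ 3.392812.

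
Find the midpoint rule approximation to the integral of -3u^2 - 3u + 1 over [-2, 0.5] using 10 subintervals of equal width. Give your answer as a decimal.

0.0390625

Δu = (0.5 − (-2))/10 = 0.25.
Midpoints: -1.875, -1.625, -1.375, -1.125, -0.875, -0.625, -0.375, -0.125, 0.125, 0.375.
f(-1.875) = -3.921875, f(-1.625) = -2.046875, f(-1.375) = -0.546875, f(-1.125) = 0.578125, f(-0.875) = 1.328125, f(-0.625) = 1.703125, f(-0.375) = 1.703125, f(-0.125) = 1.328125, f(0.125) = 0.578125, f(0.375) = -0.546875.
Sum = Δu · [f(-1.875) + f(-1.625) + f(-1.375) + ...].
Sum = 0.0390625.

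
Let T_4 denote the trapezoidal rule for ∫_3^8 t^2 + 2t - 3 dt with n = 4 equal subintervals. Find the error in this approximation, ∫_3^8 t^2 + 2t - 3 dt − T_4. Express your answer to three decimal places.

-1.302

Exact integral: ∫_3^8 f(t) dt ≈ 201.66667.
T_4 = 202.96875.
Error ≈ 201.66667 − 202.96875 ≈ -1.302.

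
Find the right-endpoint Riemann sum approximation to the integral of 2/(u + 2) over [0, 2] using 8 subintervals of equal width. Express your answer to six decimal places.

1.325744

Δu = (2 − 0)/8 = 0.25.
Right endpoints: 0.25, 0.5, 0.75, 1, 1.25, 1.5, 1.75, 2.
f(0.25) = 8/9, f(0.5) = 0.8, f(0.75) = 8/11, f(1) = 2/3, f(1.25) = 8/13, f(1.5) = 4/7, f(1.75) = 8/15, f(2) = 0.5.
Sum = Δu · [f(0.25) + f(0.5) + f(0.75) + ...].
Sum ≈ 1.325744.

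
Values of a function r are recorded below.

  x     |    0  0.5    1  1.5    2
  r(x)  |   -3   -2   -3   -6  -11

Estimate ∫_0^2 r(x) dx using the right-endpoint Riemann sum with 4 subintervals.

Δx = 0.5.
Sum = 0.5·[(-2) + (-3) + (-6) + (-11)] = -11.

-11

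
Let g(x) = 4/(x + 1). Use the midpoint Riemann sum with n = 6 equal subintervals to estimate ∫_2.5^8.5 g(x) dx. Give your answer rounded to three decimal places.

Δx = (8.5 − 2.5)/6 = 1.
Midpoints: 3, 4, 5, 6, 7, 8.
g(3) = 1, g(4) = 0.8, g(5) = 2/3, g(6) = 4/7, g(7) = 0.5, g(8) = 4/9.
Sum = Δx · [g(3) + g(4) + g(5) + ...].
Sum ≈ 3.983.

3.983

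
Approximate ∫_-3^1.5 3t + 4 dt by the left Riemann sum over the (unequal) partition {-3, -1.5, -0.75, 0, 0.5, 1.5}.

0.9375

Subinterval widths: 1.5, 0.75, 0.75, 0.5, 1.
Left endpoints: -3, -1.5, -0.75, 0, 0.5.
f(-3) = -5, f(-1.5) = -0.5, f(-0.75) = 1.75, f(0) = 4, f(0.5) = 5.5.
Sum = Σ Δt_i · f(t_i).
Sum = 0.9375.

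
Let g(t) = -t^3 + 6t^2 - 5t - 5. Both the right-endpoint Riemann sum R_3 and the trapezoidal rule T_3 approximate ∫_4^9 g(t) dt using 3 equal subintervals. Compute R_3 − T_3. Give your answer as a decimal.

R_3 = -715.
T_3 = -465.
R_3 − T_3 = -250.

-250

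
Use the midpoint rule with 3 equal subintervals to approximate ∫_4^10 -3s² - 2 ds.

-942

Δs = (10 − 4)/3 = 2.
Midpoints: 5, 7, 9.
f(5) = -77, f(7) = -149, f(9) = -245.
Sum = Δs · [f(5) + f(7) + f(9)].
Sum = -942.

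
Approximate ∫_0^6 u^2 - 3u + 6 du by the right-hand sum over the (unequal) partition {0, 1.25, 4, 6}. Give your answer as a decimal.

80.265625

Subinterval widths: 1.25, 2.75, 2.
Right endpoints: 1.25, 4, 6.
f(1.25) = 3.8125, f(4) = 10, f(6) = 24.
Sum = Σ Δu_i · f(u_i).
Sum = 80.265625.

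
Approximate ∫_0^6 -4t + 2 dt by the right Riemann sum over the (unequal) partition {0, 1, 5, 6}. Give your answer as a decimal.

Subinterval widths: 1, 4, 1.
Right endpoints: 1, 5, 6.
f(1) = -2, f(5) = -18, f(6) = -22.
Sum = Σ Δt_i · f(t_i).
Sum = -96.

-96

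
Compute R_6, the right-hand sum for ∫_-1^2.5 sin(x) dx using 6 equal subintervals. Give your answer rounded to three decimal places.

Δx = (2.5 − (-1))/6 = 7/12.
Right endpoints: -5/12, 1/6, 0.75, 4/3, 23/12, 2.5.
f(-5/12) ≈ -0.405, f(1/6) ≈ 0.166, f(0.75) ≈ 0.682, f(4/3) ≈ 0.972, f(23/12) ≈ 0.941, f(2.5) ≈ 0.598.
Sum = Δx · [f(-5/12) + f(1/6) + f(0.75) + ...].
Sum ≈ 1.723.

1.723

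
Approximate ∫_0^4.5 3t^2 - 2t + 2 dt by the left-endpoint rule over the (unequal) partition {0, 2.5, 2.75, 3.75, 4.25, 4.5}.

58.390625

Subinterval widths: 2.5, 0.25, 1, 0.5, 0.25.
Left endpoints: 0, 2.5, 2.75, 3.75, 4.25.
f(0) = 2, f(2.5) = 15.75, f(2.75) = 19.1875, f(3.75) = 36.6875, f(4.25) = 47.6875.
Sum = Σ Δt_i · f(t_i).
Sum = 58.390625.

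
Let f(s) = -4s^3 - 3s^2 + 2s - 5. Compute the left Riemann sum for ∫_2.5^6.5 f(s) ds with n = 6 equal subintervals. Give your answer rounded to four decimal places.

-1627.2222

Δs = (6.5 − 2.5)/6 = 2/3.
Left endpoints: 2.5, 19/6, 23/6, 4.5, 31/6, 35/6.
f(2.5) = -81.25, f(19/6) = -16823/108, f(23/6) = -28807/108, f(4.5) = -421.25, f(31/6) = -67655/108, f(35/6) = -96055/108.
Sum = Δs · [f(2.5) + f(19/6) + f(23/6) + ...].
Sum ≈ -1627.2222.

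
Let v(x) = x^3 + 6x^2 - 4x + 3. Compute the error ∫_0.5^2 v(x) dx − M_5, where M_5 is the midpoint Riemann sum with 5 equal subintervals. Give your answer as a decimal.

Exact integral: ∫_0.5^2 v(x) dx = 16.734375.
M_5 = 16.6246875.
Error = 16.734375 − 16.6246875 = 0.1096875.

0.1096875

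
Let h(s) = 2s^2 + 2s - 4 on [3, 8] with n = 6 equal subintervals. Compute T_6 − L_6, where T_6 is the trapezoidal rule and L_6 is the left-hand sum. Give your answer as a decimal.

T_6 ≈ 359.49074074.
L_6 ≈ 309.49074074.
T_6 − L_6 = 50.

50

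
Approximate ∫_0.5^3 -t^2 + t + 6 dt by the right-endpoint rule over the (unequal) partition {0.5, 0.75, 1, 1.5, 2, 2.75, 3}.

Subinterval widths: 0.25, 0.25, 0.5, 0.5, 0.75, 0.25.
Right endpoints: 0.75, 1, 1.5, 2, 2.75, 3.
f(0.75) = 6.1875, f(1) = 6, f(1.5) = 5.25, f(2) = 4, f(2.75) = 1.1875, f(3) = 0.
Sum = Σ Δt_i · f(t_i).
Sum = 8.5625.

8.5625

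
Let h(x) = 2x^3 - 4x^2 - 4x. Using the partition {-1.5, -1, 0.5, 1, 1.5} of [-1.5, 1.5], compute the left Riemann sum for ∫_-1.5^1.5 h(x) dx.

-12.25

Subinterval widths: 0.5, 1.5, 0.5, 0.5.
Left endpoints: -1.5, -1, 0.5, 1.
h(-1.5) = -9.75, h(-1) = -2, h(0.5) = -2.75, h(1) = -6.
Sum = Σ Δx_i · h(x_i).
Sum = -12.25.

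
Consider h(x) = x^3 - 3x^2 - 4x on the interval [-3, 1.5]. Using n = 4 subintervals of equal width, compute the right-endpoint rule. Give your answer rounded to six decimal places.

-22.491211

Δx = (1.5 − (-3))/4 = 1.125.
Right endpoints: -1.875, -0.75, 0.375, 1.5.
h(-1.875) = -4935/512, h(-0.75) = 0.890625, h(0.375) = -957/512, h(1.5) = -9.375.
Sum = Δx · [h(-1.875) + h(-0.75) + h(0.375) + h(1.5)].
Sum ≈ -22.491211.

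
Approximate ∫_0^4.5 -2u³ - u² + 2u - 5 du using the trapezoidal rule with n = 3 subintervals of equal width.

-262.125

Δu = (4.5 − 0)/3 = 1.5.
f(0) = -5, f(1.5) = -11, f(3) = -62, f(4.5) = -198.5.
T_3 = (Δu/2)·[f(u_0) + 2f(u_1) + 2f(u_2) + f(u_3)].
Sum = -262.125.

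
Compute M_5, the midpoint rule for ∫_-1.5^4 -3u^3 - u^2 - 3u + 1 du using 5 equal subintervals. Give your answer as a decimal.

-218.9928125

Δu = (4 − (-1.5))/5 = 1.1.
Midpoints: -0.95, 0.15, 1.25, 2.35, 3.45.
f(-0.95) = 5.519625, f(0.15) = 0.517375, f(1.25) = -10.171875, f(2.35) = -50.506125, f(3.45) = -144.443375.
Sum = Δu · [f(-0.95) + f(0.15) + f(1.25) + f(2.35) + f(3.45)].
Sum = -218.9928125.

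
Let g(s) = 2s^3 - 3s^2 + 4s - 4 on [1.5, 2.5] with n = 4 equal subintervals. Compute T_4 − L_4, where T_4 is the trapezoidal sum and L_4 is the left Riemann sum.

2.0625

T_4 = 8.84375.
L_4 = 6.78125.
T_4 − L_4 = 2.0625.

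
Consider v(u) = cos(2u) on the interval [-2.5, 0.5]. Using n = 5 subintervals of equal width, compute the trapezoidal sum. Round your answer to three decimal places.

Δu = (0.5 − (-2.5))/5 = 0.6.
v(-2.5) ≈ 0.284, v(-1.9) ≈ -0.791, v(-1.3) ≈ -0.857, v(-0.7) ≈ 0.170, v(-0.1) ≈ 0.980, v(0.5) ≈ 0.540.
T_5 = (Δu/2)·[v(u_0) + 2v(u_1) + ... + 2v(u_{4}) + v(u_5)].
Sum ≈ -0.052.

-0.052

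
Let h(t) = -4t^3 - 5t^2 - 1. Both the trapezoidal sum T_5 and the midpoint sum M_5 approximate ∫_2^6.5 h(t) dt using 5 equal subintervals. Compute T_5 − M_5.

-51.03

T_5 = -2251.9575.
M_5 = -2200.9275.
T_5 − M_5 = -51.03.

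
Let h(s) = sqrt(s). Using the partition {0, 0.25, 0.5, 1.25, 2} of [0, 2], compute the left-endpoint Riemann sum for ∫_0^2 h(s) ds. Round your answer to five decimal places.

Subinterval widths: 0.25, 0.25, 0.75, 0.75.
Left endpoints: 0, 0.25, 0.5, 1.25.
h(0) ≈ 0.00000, h(0.25) ≈ 0.50000, h(0.5) ≈ 0.70711, h(1.25) ≈ 1.11803.
Sum = Σ Δs_i · h(s_i).
Sum ≈ 1.49386.

1.49386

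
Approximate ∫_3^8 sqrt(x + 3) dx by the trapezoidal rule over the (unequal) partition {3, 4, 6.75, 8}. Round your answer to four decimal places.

Subinterval widths: 1, 2.75, 1.25.
f(3) ≈ 2.4495, f(4) ≈ 2.6458, f(6.75) ≈ 3.1225, f(8) ≈ 3.3166.
On each subinterval the trapezoid contributes (Δx_i/2)·[f(x_{i-1}) + f(x_i)].
Sum ≈ 14.5034.

14.5034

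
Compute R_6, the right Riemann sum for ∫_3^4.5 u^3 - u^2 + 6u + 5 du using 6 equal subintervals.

110.03515625

Δu = (4.5 − 3)/6 = 0.25.
Right endpoints: 3.25, 3.5, 3.75, 4, 4.25, 4.5.
f(3.25) = 48.265625, f(3.5) = 56.625, f(3.75) = 66.171875, f(4) = 77, f(4.25) = 89.203125, f(4.5) = 102.875.
Sum = Δu · [f(3.25) + f(3.5) + f(3.75) + ...].
Sum = 110.03515625.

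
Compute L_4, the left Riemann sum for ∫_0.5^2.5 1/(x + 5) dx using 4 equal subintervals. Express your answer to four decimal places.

Δx = (2.5 − 0.5)/4 = 0.5.
Left endpoints: 0.5, 1, 1.5, 2.
f(0.5) = 2/11, f(1) = 1/6, f(1.5) = 2/13, f(2) = 1/7.
Sum = Δx · [f(0.5) + f(1) + f(1.5) + f(2)].
Sum ≈ 0.3226.

0.3226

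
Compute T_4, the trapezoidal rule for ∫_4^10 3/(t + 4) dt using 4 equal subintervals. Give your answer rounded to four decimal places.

1.6847

Δt = (10 − 4)/4 = 1.5.
f(4) = 0.375, f(5.5) = 6/19, f(7) = 3/11, f(8.5) = 0.24, f(10) = 3/14.
T_4 = (Δt/2)·[f(t_0) + 2f(t_1) + 2f(t_2) + 2f(t_3) + f(t_4)].
Sum ≈ 1.6847.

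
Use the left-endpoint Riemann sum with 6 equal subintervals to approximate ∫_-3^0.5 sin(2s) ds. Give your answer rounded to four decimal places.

0.0216

Δs = (0.5 − (-3))/6 = 7/12.
Left endpoints: -3, -29/12, -11/6, -1.25, -2/3, -1/12.
f(-3) ≈ 0.2794, f(-29/12) ≈ 0.9927, f(-11/6) ≈ 0.5013, f(-1.25) ≈ -0.5985, f(-2/3) ≈ -0.9719, f(-1/12) ≈ -0.1659.
Sum = Δs · [f(-3) + f(-29/12) + f(-11/6) + ...].
Sum ≈ 0.0216.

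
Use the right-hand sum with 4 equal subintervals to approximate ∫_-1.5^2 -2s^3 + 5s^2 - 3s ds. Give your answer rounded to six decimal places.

Δs = (2 − (-1.5))/4 = 0.875.
Right endpoints: -0.625, 0.25, 1.125, 2.
f(-0.625) = 4.31640625, f(0.25) = -0.46875, f(1.125) = 0.10546875, f(2) = -2.
Sum = Δs · [f(-0.625) + f(0.25) + f(1.125) + f(2)].
Sum ≈ 1.708984.

1.708984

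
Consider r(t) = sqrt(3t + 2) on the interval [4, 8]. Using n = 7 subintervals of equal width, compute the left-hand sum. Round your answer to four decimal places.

Δt = (8 − 4)/7 = 4/7.
Left endpoints: 4, 32/7, 36/7, 40/7, 44/7, 48/7, 52/7.
r(4) ≈ 3.7417, r(32/7) ≈ 3.9641, r(36/7) ≈ 4.1748, r(40/7) ≈ 4.3753, r(44/7) ≈ 4.5670, r(48/7) ≈ 4.7509, r(52/7) ≈ 4.9281.
Sum = Δt · [r(4) + r(32/7) + r(36/7) + ...].
Sum ≈ 17.4296.

17.4296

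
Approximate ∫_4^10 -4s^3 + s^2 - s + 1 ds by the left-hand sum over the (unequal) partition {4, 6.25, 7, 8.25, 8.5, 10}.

Subinterval widths: 2.25, 0.75, 1.25, 0.25, 1.5.
Left endpoints: 4, 6.25, 7, 8.25, 8.5.
f(4) = -243, f(6.25) = -942.75, f(7) = -1329, f(8.25) = -2185.25, f(8.5) = -2391.75.
Sum = Σ Δs_i · f(s_i).
Sum = -7049.

-7049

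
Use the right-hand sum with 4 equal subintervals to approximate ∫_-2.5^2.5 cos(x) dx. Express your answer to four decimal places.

Δx = (2.5 − (-2.5))/4 = 1.25.
Right endpoints: -1.25, 0, 1.25, 2.5.
f(-1.25) ≈ 0.3153, f(0) ≈ 1.0000, f(1.25) ≈ 0.3153, f(2.5) ≈ -0.8011.
Sum = Δx · [f(-1.25) + f(0) + f(1.25) + f(2.5)].
Sum ≈ 1.0369.

1.0369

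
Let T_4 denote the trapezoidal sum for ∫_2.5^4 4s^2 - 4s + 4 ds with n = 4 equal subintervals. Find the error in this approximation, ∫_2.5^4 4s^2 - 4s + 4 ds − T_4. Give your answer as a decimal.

Exact integral: ∫_2.5^4 f(s) ds = 51.
T_4 = 51.140625.
Error = 51 − 51.140625 = -0.140625.

-0.140625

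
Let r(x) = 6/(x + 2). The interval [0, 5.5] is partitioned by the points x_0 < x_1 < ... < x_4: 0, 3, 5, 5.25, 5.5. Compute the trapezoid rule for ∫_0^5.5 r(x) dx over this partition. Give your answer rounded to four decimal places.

8.7712

Subinterval widths: 3, 2, 0.25, 0.25.
r(0) = 3, r(3) = 1.2, r(5) = 6/7, r(5.25) = 24/29, r(5.5) = 0.8.
On each subinterval the trapezoid contributes (Δx_i/2)·[r(x_{i-1}) + r(x_i)].
Sum ≈ 8.7712.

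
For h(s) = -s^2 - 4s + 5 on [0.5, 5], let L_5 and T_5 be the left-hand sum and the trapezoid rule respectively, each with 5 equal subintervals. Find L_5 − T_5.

L_5 = -49.995.
T_5 = -69.2325.
L_5 − T_5 = 19.2375.

19.2375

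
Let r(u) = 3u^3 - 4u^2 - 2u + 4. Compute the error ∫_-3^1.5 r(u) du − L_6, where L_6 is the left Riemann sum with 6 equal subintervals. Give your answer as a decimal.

45.45703125

Exact integral: ∫_-3^1.5 r(u) du = -72.703125.
L_6 = -118.16015625.
Error = -72.703125 − (-118.16015625) = 45.45703125.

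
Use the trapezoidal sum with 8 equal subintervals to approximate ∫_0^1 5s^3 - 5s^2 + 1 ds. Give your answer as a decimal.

0.58984375

Δs = (1 − 0)/8 = 0.125.
f(0) = 1, f(0.125) = 477/512, f(0.25) = 0.765625, f(0.375) = 287/512, f(0.5) = 0.375, f(0.625) = 137/512, f(0.75) = 0.296875, f(0.875) = 267/512, f(1) = 1.
T_8 = (Δs/2)·[f(s_0) + 2f(s_1) + ... + 2f(s_{7}) + f(s_8)].
Sum = 0.58984375.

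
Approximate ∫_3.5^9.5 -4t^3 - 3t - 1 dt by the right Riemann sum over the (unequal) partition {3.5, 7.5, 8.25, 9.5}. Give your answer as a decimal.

-12871.609375

Subinterval widths: 4, 0.75, 1.25.
Right endpoints: 7.5, 8.25, 9.5.
f(7.5) = -1711, f(8.25) = -2271.8125, f(9.5) = -3459.
Sum = Σ Δt_i · f(t_i).
Sum = -12871.609375.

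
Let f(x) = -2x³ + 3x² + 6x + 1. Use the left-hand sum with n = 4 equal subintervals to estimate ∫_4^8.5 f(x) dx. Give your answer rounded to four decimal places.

-1282.6230

Δx = (8.5 − 4)/4 = 1.125.
Left endpoints: 4, 5.125, 6.25, 7.375.
f(4) = -55, f(5.125) = -158.67578125, f(6.25) = -332.59375, f(7.375) = -593.83984375.
Sum = Δx · [f(4) + f(5.125) + f(6.25) + f(7.375)].
Sum ≈ -1282.6230.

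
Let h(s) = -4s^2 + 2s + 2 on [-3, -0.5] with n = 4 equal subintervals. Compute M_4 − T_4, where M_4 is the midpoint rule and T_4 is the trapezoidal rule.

M_4 = -39.2578125.
T_4 = -40.234375.
M_4 − T_4 = 0.9765625.

0.9765625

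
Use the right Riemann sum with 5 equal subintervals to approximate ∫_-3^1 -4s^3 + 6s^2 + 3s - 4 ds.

56.48

Δs = (1 − (-3))/5 = 0.8.
Right endpoints: -2.2, -1.4, -0.6, 0.2, 1.
f(-2.2) = 61.032, f(-1.4) = 14.536, f(-0.6) = -2.776, f(0.2) = -3.192, f(1) = 1.
Sum = Δs · [f(-2.2) + f(-1.4) + f(-0.6) + f(0.2) + f(1)].
Sum = 56.48.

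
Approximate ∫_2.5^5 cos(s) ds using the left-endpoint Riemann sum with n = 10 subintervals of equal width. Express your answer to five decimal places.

-1.68488

Δs = (5 − 2.5)/10 = 0.25.
Left endpoints: 2.5, 2.75, 3, 3.25, 3.5, 3.75, 4, 4.25, 4.5, 4.75.
f(2.5) ≈ -0.80114, f(2.75) ≈ -0.92430, f(3) ≈ -0.98999, f(3.25) ≈ -0.99413, f(3.5) ≈ -0.93646, f(3.75) ≈ -0.82056, f(4) ≈ -0.65364, f(4.25) ≈ -0.44609, f(4.5) ≈ -0.21080, f(4.75) ≈ 0.03760.
Sum = Δs · [f(2.5) + f(2.75) + f(3) + ...].
Sum ≈ -1.68488.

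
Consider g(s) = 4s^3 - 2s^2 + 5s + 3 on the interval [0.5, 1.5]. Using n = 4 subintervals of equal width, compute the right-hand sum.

12.6875

Δs = (1.5 − 0.5)/4 = 0.25.
Right endpoints: 0.75, 1, 1.25, 1.5.
g(0.75) = 7.3125, g(1) = 10, g(1.25) = 13.9375, g(1.5) = 19.5.
Sum = Δs · [g(0.75) + g(1) + g(1.25) + g(1.5)].
Sum = 12.6875.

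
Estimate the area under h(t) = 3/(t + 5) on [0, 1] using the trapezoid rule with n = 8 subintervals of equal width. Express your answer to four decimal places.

0.5470

Δt = (1 − 0)/8 = 0.125.
h(0) = 0.6, h(0.125) = 24/41, h(0.25) = 4/7, h(0.375) = 24/43, h(0.5) = 6/11, h(0.625) = 8/15, h(0.75) = 12/23, h(0.875) = 24/47, h(1) = 0.5.
T_8 = (Δt/2)·[h(t_0) + 2h(t_1) + ... + 2h(t_{7}) + h(t_8)].
Sum ≈ 0.5470.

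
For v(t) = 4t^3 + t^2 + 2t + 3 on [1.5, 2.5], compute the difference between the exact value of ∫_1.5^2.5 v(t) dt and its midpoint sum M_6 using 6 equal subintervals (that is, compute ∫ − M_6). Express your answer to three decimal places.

0.058

Exact integral: ∫_1.5^2.5 v(t) dt ≈ 45.08333.
M_6 ≈ 45.02546.
Error ≈ 45.08333 − 45.02546 ≈ 0.058.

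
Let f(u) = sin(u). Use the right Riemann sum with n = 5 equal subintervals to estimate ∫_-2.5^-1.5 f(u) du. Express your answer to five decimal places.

-0.90887

Δu = (-1.5 − (-2.5))/5 = 0.2.
Right endpoints: -2.3, -2.1, -1.9, -1.7, -1.5.
f(-2.3) ≈ -0.74571, f(-2.1) ≈ -0.86321, f(-1.9) ≈ -0.94630, f(-1.7) ≈ -0.99166, f(-1.5) ≈ -0.99749.
Sum = Δu · [f(-2.3) + f(-2.1) + f(-1.9) + f(-1.7) + f(-1.5)].
Sum ≈ -0.90887.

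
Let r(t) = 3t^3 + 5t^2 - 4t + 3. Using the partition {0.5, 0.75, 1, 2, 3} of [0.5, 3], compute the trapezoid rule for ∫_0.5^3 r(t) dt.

103.22265625

Subinterval widths: 0.25, 0.25, 1, 1.
r(0.5) = 2.625, r(0.75) = 4.078125, r(1) = 7, r(2) = 39, r(3) = 117.
On each subinterval the trapezoid contributes (Δt_i/2)·[r(t_{i-1}) + r(t_i)].
Sum = 103.22265625.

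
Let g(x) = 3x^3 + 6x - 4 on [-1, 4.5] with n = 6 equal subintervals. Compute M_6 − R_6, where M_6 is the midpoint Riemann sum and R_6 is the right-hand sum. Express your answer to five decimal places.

M_6 ≈ 336.4811198.
R_6 ≈ 496.4752604.
M_6 − R_6 ≈ -159.99414.

-159.99414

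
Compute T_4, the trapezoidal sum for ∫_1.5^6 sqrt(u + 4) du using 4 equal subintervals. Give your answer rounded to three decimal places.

Δu = (6 − 1.5)/4 = 1.125.
f(1.5) ≈ 2.345, f(2.625) ≈ 2.574, f(3.75) ≈ 2.784, f(4.875) ≈ 2.979, f(6) ≈ 3.162.
T_4 = (Δu/2)·[f(u_0) + 2f(u_1) + 2f(u_2) + 2f(u_3) + f(u_4)].
Sum ≈ 12.477.

12.477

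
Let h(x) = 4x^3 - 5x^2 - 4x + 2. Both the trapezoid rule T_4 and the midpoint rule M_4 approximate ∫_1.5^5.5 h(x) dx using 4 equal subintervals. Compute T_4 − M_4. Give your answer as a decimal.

T_4 = 615.
M_4 = 578.
T_4 − M_4 = 37.

37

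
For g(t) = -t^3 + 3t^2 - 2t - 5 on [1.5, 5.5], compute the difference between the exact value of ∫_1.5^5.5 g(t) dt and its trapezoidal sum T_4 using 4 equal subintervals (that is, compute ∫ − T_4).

5

Exact integral: ∫_1.5^5.5 g(t) dt = -112.5.
T_4 = -117.5.
Error = -112.5 − (-117.5) = 5.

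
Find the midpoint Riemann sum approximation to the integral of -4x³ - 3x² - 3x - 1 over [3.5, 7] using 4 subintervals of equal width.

-2594.94921875

Δx = (7 − 3.5)/4 = 0.875.
Midpoints: 3.9375, 4.8125, 5.6875, 6.5625.
f(3.9375) = -310795/1024, f(4.8125) = -543489/1024, f(5.6875) = -871439/1024, f(6.5625) = -1311109/1024.
Sum = Δx · [f(3.9375) + f(4.8125) + f(5.6875) + f(6.5625)].
Sum = -2594.94921875.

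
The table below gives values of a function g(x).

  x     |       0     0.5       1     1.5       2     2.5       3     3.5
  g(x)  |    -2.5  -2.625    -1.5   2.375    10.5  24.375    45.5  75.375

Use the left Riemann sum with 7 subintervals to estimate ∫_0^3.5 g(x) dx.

38.0625

Δx = 0.5.
Sum = 0.5·[(-2.5) + (-2.625) + (-1.5) + 2.375 + 10.5 + 24.375 + 45.5] = 38.0625.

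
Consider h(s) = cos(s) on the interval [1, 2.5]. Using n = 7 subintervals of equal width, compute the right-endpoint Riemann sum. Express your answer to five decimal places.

Δs = (2.5 − 1)/7 = 3/14.
Right endpoints: 17/14, 10/7, 23/14, 13/7, 29/14, 16/7, 2.5.
h(17/14) ≈ 0.34901, h(10/7) ≈ 0.14175, h(23/14) ≈ -0.07200, h(13/7) ≈ -0.28245, h(29/14) ≈ -0.47998, h(16/7) ≈ -0.65556, h(2.5) ≈ -0.80114.
Sum = Δs · [h(17/14) + h(10/7) + h(23/14) + ...].
Sum ≈ -0.38579.

-0.38579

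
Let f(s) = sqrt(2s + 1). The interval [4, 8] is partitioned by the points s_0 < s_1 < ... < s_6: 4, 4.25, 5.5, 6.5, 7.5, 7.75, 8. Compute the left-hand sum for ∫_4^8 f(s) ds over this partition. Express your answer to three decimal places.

13.824

Subinterval widths: 0.25, 1.25, 1, 1, 0.25, 0.25.
Left endpoints: 4, 4.25, 5.5, 6.5, 7.5, 7.75.
f(4) ≈ 3.000, f(4.25) ≈ 3.082, f(5.5) ≈ 3.464, f(6.5) ≈ 3.742, f(7.5) ≈ 4.000, f(7.75) ≈ 4.062.
Sum = Σ Δs_i · f(s_i).
Sum ≈ 13.824.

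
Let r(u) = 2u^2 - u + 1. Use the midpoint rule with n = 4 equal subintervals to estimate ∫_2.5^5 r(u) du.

Δu = (5 − 2.5)/4 = 0.625.
Midpoints: 2.8125, 3.4375, 4.0625, 4.6875.
r(2.8125) = 14.0078125, r(3.4375) = 21.1953125, r(4.0625) = 29.9453125, r(4.6875) = 40.2578125.
Sum = Δu · [r(2.8125) + r(3.4375) + r(4.0625) + r(4.6875)].
Sum = 65.87890625.

65.87890625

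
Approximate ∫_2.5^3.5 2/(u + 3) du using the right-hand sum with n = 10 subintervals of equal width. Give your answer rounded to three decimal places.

Δu = (3.5 − 2.5)/10 = 0.1.
Right endpoints: 2.6, 2.7, 2.8, 2.9, 3, 3.1, 3.2, 3.3, 3.4, 3.5.
f(2.6) = 5/14, f(2.7) = 20/57, f(2.8) = 10/29, f(2.9) = 20/59, f(3) = 1/3, f(3.1) = 20/61, f(3.2) = 10/31, f(3.3) = 20/63, f(3.4) = 0.3125, f(3.5) = 4/13.
Sum = Δu · [f(2.6) + f(2.7) + f(2.8) + ...].
Sum ≈ 0.331.

0.331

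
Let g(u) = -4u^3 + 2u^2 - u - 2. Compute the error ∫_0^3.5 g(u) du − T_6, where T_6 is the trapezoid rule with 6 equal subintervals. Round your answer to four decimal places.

Exact integral: ∫_0^3.5 g(u) du ≈ -134.604167.
T_6 ≈ -138.375579.
Error ≈ -134.604167 − (-138.375579) ≈ 3.7714.

3.7714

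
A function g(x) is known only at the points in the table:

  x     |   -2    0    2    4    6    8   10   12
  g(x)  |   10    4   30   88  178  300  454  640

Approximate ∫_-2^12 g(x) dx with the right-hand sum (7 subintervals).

3388

Δx = 2.
Sum = 2·[4 + 30 + 88 + 178 + 300 + 454 + 640] = 3388.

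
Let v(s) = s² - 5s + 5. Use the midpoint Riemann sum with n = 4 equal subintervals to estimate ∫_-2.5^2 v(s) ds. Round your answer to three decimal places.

35.525

Δs = (2 − (-2.5))/4 = 1.125.
Midpoints: -1.9375, -0.8125, 0.3125, 1.4375.
v(-1.9375) = 18.44140625, v(-0.8125) = 9.72265625, v(0.3125) = 3.53515625, v(1.4375) = -0.12109375.
Sum = Δs · [v(-1.9375) + v(-0.8125) + v(0.3125) + v(1.4375)].
Sum ≈ 35.525.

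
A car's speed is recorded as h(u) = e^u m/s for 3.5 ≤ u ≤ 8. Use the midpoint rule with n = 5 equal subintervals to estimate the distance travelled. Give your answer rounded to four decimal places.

2850.6541

Δu = (8 − 3.5)/5 = 0.9.
Midpoints: 3.95, 4.85, 5.75, 6.65, 7.55.
h(3.95) ≈ 51.9354, h(4.85) ≈ 127.7404, h(5.75) ≈ 314.1907, h(6.65) ≈ 772.7843, h(7.55) ≈ 1900.7427.
Sum = Δu · [h(3.95) + h(4.85) + h(5.75) + h(6.65) + h(7.55)].
Sum ≈ 2850.6541.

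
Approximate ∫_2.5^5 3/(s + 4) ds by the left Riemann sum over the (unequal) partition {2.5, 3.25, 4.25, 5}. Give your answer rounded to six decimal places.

Subinterval widths: 0.75, 1, 0.75.
Left endpoints: 2.5, 3.25, 4.25.
f(2.5) = 6/13, f(3.25) = 12/29, f(4.25) = 4/11.
Sum = Σ Δs_i · f(s_i).
Sum ≈ 1.032674.

1.032674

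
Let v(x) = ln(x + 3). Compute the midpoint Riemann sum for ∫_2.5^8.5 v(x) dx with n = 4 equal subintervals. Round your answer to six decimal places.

12.719705

Δx = (8.5 − 2.5)/4 = 1.5.
Midpoints: 3.25, 4.75, 6.25, 7.75.
v(3.25) ≈ 1.832581, v(4.75) ≈ 2.047693, v(6.25) ≈ 2.224624, v(7.75) ≈ 2.374906.
Sum = Δx · [v(3.25) + v(4.75) + v(6.25) + v(7.75)].
Sum ≈ 12.719705.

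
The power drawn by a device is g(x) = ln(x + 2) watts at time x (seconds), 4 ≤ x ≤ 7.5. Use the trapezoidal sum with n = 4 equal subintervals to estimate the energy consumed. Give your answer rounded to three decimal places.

Δx = (7.5 − 4)/4 = 0.875.
g(4) ≈ 1.792, g(4.875) ≈ 1.928, g(5.75) ≈ 2.048, g(6.625) ≈ 2.155, g(7.5) ≈ 2.251.
T_4 = (Δx/2)·[g(x_0) + 2g(x_1) + 2g(x_2) + 2g(x_3) + g(x_4)].
Sum ≈ 7.133.

7.133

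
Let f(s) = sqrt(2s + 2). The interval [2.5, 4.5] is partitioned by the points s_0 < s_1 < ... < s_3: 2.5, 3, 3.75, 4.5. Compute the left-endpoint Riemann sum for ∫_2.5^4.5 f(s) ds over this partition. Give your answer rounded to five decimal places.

Subinterval widths: 0.5, 0.75, 0.75.
Left endpoints: 2.5, 3, 3.75.
f(2.5) ≈ 2.64575, f(3) ≈ 2.82843, f(3.75) ≈ 3.08221.
Sum = Σ Δs_i · f(s_i).
Sum ≈ 5.75585.

5.75585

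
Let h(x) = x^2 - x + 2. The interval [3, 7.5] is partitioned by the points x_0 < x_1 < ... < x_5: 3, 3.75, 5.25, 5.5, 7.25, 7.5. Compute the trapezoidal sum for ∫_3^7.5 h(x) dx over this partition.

Subinterval widths: 0.75, 1.5, 0.25, 1.75, 0.25.
h(3) = 8, h(3.75) = 12.3125, h(5.25) = 24.3125, h(5.5) = 26.75, h(7.25) = 47.3125, h(7.5) = 50.75.
On each subinterval the trapezoid contributes (Δx_i/2)·[h(x_{i-1}) + h(x_i)].
Sum = 118.53125.

118.53125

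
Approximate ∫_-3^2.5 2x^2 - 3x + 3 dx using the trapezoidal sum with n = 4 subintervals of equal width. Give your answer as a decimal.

52.5078125

Δx = (2.5 − (-3))/4 = 1.375.
f(-3) = 30, f(-1.625) = 13.15625, f(-0.25) = 3.875, f(1.125) = 2.15625, f(2.5) = 8.
T_4 = (Δx/2)·[f(x_0) + 2f(x_1) + 2f(x_2) + 2f(x_3) + f(x_4)].
Sum = 52.5078125.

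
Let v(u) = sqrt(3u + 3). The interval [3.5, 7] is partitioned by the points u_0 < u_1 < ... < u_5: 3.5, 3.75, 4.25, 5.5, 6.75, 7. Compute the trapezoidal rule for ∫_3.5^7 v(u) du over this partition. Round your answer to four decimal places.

Subinterval widths: 0.25, 0.5, 1.25, 1.25, 0.25.
v(3.5) ≈ 3.6742, v(3.75) ≈ 3.7749, v(4.25) ≈ 3.9686, v(5.5) ≈ 4.4159, v(6.75) ≈ 4.8218, v(7) ≈ 4.8990.
On each subinterval the trapezoid contributes (Δu_i/2)·[v(u_{i-1}) + v(u_i)].
Sum ≈ 15.0960.

15.0960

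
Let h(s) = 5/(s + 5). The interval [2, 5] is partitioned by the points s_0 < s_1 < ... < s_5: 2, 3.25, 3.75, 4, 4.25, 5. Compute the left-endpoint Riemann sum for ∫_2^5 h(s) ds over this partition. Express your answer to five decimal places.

1.88304

Subinterval widths: 1.25, 0.5, 0.25, 0.25, 0.75.
Left endpoints: 2, 3.25, 3.75, 4, 4.25.
h(2) = 5/7, h(3.25) = 20/33, h(3.75) = 4/7, h(4) = 5/9, h(4.25) = 20/37.
Sum = Σ Δs_i · h(s_i).
Sum ≈ 1.88304.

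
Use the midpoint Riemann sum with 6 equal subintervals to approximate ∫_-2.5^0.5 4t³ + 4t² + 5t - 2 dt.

Δt = (0.5 − (-2.5))/6 = 0.5.
Midpoints: -2.25, -1.75, -1.25, -0.75, -0.25, 0.25.
f(-2.25) = -38.5625, f(-1.75) = -19.9375, f(-1.25) = -9.8125, f(-0.75) = -5.1875, f(-0.25) = -3.0625, f(0.25) = -0.4375.
Sum = Δt · [f(-2.25) + f(-1.75) + f(-1.25) + ...].
Sum = -38.5.

-38.5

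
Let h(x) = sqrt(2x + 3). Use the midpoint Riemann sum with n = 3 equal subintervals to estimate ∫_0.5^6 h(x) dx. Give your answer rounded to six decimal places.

Δx = (6 − 0.5)/3 = 11/6.
Midpoints: 17/12, 3.25, 61/12.
h(17/12) ≈ 2.415229, h(3.25) ≈ 3.082207, h(61/12) ≈ 3.628590.
Sum = Δx · [h(17/12) + h(3.25) + h(61/12)].
Sum ≈ 16.731049.

16.731049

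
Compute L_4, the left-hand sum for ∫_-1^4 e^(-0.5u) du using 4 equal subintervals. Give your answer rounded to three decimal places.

Δu = (4 − (-1))/4 = 1.25.
Left endpoints: -1, 0.25, 1.5, 2.75.
f(-1) ≈ 1.649, f(0.25) ≈ 0.882, f(1.5) ≈ 0.472, f(2.75) ≈ 0.253.
Sum = Δu · [f(-1) + f(0.25) + f(1.5) + f(2.75)].
Sum ≈ 4.071.

4.071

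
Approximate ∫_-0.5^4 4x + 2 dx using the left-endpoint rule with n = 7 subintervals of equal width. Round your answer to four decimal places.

Δx = (4 − (-0.5))/7 = 9/14.
Left endpoints: -0.5, 1/7, 11/14, 10/7, 29/14, 19/7, 47/14.
f(-0.5) = 0, f(1/7) = 18/7, f(11/14) = 36/7, f(10/7) = 54/7, f(29/14) = 72/7, f(19/7) = 90/7, f(47/14) = 108/7.
Sum = Δx · [f(-0.5) + f(1/7) + f(11/14) + ...].
Sum ≈ 34.7143.

34.7143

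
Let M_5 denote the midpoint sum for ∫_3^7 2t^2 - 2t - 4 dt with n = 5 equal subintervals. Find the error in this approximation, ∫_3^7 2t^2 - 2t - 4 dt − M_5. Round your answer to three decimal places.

Exact integral: ∫_3^7 f(t) dt ≈ 154.66667.
M_5 = 154.24.
Error ≈ 154.66667 − 154.24 ≈ 0.427.

0.427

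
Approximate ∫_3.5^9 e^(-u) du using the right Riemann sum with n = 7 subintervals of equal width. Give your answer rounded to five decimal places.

Δu = (9 − 3.5)/7 = 11/14.
Right endpoints: 30/7, 71/14, 41/7, 93/14, 52/7, 115/14, 9.
f(30/7) ≈ 0.01376, f(71/14) ≈ 0.00627, f(41/7) ≈ 0.00286, f(93/14) ≈ 0.00130, f(52/7) ≈ 0.00059, f(115/14) ≈ 0.00027, f(9) ≈ 0.00012.
Sum = Δu · [f(30/7) + f(71/14) + f(41/7) + ...].
Sum ≈ 0.01979.

0.01979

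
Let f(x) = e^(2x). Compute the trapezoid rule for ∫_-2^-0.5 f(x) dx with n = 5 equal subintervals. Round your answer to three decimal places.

Δx = (-0.5 − (-2))/5 = 0.3.
f(-2) ≈ 0.018, f(-1.7) ≈ 0.033, f(-1.4) ≈ 0.061, f(-1.1) ≈ 0.111, f(-0.8) ≈ 0.202, f(-0.5) ≈ 0.368.
T_5 = (Δx/2)·[f(x_0) + 2f(x_1) + ... + 2f(x_{4}) + f(x_5)].
Sum ≈ 0.180.

0.180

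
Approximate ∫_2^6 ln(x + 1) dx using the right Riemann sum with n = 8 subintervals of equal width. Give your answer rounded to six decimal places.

6.533396

Δx = (6 − 2)/8 = 0.5.
Right endpoints: 2.5, 3, 3.5, 4, 4.5, 5, 5.5, 6.
f(2.5) ≈ 1.252763, f(3) ≈ 1.386294, f(3.5) ≈ 1.504077, f(4) ≈ 1.609438, f(4.5) ≈ 1.704748, f(5) ≈ 1.791759, f(5.5) ≈ 1.871802, f(6) ≈ 1.945910.
Sum = Δx · [f(2.5) + f(3) + f(3.5) + ...].
Sum ≈ 6.533396.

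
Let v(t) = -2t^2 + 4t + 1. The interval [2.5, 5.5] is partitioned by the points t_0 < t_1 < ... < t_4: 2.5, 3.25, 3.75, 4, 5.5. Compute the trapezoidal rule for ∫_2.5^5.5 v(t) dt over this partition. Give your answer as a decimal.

Subinterval widths: 0.75, 0.5, 0.25, 1.5.
v(2.5) = -1.5, v(3.25) = -7.125, v(3.75) = -12.125, v(4) = -15, v(5.5) = -37.5.
On each subinterval the trapezoid contributes (Δt_i/2)·[v(t_{i-1}) + v(t_i)].
Sum = -50.8125.

-50.8125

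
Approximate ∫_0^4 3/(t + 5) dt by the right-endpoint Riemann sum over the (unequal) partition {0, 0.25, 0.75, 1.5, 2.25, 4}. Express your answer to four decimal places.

1.6436

Subinterval widths: 0.25, 0.5, 0.75, 0.75, 1.75.
Right endpoints: 0.25, 0.75, 1.5, 2.25, 4.
f(0.25) = 4/7, f(0.75) = 12/23, f(1.5) = 6/13, f(2.25) = 12/29, f(4) = 1/3.
Sum = Σ Δt_i · f(t_i).
Sum ≈ 1.6436.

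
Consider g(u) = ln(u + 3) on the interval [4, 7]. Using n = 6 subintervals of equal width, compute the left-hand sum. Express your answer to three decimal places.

Δu = (7 − 4)/6 = 0.5.
Left endpoints: 4, 4.5, 5, 5.5, 6, 6.5.
g(4) ≈ 1.946, g(4.5) ≈ 2.015, g(5) ≈ 2.079, g(5.5) ≈ 2.140, g(6) ≈ 2.197, g(6.5) ≈ 2.251.
Sum = Δu · [g(4) + g(4.5) + g(5) + ...].
Sum ≈ 6.314.

6.314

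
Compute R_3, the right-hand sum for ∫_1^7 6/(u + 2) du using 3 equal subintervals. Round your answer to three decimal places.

5.448

Δu = (7 − 1)/3 = 2.
Right endpoints: 3, 5, 7.
f(3) = 1.2, f(5) = 6/7, f(7) = 2/3.
Sum = Δu · [f(3) + f(5) + f(7)].
Sum ≈ 5.448.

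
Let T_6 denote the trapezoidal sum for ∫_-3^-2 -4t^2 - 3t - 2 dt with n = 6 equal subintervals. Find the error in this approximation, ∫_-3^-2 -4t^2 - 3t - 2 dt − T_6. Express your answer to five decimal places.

0.01852

Exact integral: ∫_-3^-2 f(t) dt ≈ -19.8333333.
T_6 ≈ -19.8518519.
Error ≈ -19.8333333 − (-19.8518519) ≈ 0.01852.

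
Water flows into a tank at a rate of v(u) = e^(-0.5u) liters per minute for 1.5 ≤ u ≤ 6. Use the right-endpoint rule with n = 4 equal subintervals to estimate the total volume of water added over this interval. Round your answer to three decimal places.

0.630

Δu = (6 − 1.5)/4 = 1.125.
Right endpoints: 2.625, 3.75, 4.875, 6.
v(2.625) ≈ 0.269, v(3.75) ≈ 0.153, v(4.875) ≈ 0.087, v(6) ≈ 0.050.
Sum = Δu · [v(2.625) + v(3.75) + v(4.875) + v(6)].
Sum ≈ 0.630.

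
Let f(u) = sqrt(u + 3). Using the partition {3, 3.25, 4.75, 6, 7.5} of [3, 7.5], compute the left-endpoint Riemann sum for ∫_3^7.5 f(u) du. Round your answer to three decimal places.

Subinterval widths: 0.25, 1.5, 1.25, 1.5.
Left endpoints: 3, 3.25, 4.75, 6.
f(3) ≈ 2.449, f(3.25) ≈ 2.500, f(4.75) ≈ 2.784, f(6) ≈ 3.000.
Sum = Σ Δu_i · f(u_i).
Sum ≈ 12.342.

12.342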